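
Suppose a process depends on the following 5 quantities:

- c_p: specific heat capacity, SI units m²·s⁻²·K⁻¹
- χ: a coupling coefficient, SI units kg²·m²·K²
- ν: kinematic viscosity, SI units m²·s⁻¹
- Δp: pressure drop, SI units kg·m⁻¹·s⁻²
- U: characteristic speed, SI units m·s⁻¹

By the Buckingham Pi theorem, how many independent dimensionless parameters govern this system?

There are 5 variables and 4 base dimensions (M, L, T, Θ).
The dimension matrix has rank 4.
Independent dimensionless groups: 5 − 4 = 1.

1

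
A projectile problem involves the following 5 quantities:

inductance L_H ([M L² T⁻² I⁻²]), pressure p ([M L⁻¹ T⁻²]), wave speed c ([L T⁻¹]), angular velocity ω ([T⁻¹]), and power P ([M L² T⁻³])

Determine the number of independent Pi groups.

1

There are 5 variables and 4 base dimensions (M, L, T, I).
The dimension matrix has rank 4.
Independent dimensionless groups: 5 − 4 = 1.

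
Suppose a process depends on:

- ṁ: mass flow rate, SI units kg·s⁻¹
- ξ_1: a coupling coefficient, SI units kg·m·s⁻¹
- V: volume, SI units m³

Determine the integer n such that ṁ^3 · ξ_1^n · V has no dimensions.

Balance the M exponent: (1)·n from ξ_1, plus 3·(1) + (0) = 3 from the rest, must sum to zero.
n + 3 = 0, so n = -3.

-3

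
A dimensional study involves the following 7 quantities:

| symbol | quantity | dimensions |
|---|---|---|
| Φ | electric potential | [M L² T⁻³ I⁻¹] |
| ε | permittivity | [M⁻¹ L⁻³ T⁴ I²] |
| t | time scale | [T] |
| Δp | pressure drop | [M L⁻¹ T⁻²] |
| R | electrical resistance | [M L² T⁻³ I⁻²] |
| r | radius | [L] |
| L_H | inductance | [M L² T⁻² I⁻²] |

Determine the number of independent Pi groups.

There are 7 variables and 4 base dimensions (M, L, T, I).
The dimension matrix has rank 4.
Independent dimensionless groups: 7 − 4 = 3.

3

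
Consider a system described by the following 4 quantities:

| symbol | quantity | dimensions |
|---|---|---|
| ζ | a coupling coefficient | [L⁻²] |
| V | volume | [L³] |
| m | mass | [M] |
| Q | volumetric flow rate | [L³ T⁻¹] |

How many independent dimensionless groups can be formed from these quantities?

1

There are 4 variables and 3 base dimensions (M, L, T).
The dimension matrix has rank 3.
Independent dimensionless groups: 4 − 3 = 1.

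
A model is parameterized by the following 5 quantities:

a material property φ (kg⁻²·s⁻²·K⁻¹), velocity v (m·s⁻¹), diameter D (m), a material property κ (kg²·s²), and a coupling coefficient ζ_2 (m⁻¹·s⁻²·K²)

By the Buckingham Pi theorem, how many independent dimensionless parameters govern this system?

There are 5 variables and 4 base dimensions (M, L, T, Θ).
The dimension matrix has rank 4.
Independent dimensionless groups: 5 − 4 = 1.

1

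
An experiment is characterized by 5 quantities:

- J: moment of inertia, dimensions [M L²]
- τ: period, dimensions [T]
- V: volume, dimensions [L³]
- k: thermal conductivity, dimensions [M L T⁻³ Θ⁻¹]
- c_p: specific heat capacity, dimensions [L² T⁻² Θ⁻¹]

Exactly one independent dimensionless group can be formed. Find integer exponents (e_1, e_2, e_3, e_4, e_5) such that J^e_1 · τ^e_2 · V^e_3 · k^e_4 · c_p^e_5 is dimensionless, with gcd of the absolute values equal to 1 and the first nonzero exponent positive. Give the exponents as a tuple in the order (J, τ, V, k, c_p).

M: e_1·(1) + e_2·(0) + e_3·(0) + e_4·(1) + e_5·(0) = 0
L: e_1·(2) + e_2·(0) + e_3·(3) + e_4·(1) + e_5·(2) = 0
T: e_1·(0) + e_2·(1) + e_3·(0) + e_4·(-3) + e_5·(-2) = 0
Θ: e_1·(0) + e_2·(0) + e_3·(0) + e_4·(-1) + e_5·(-1) = 0
Solving this homogeneous linear system for the smallest-integer solution (first nonzero entry positive) gives (1, -1, -1, -1, 1).

(1, -1, -1, -1, 1)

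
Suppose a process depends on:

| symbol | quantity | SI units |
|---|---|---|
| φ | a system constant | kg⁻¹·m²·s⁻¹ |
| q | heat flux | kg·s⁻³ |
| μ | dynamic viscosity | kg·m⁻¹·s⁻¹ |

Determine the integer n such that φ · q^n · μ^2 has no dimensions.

Balance the M exponent: (1)·n from q, plus (-1) + 2·(1) = 1 from the rest, must sum to zero.
n + 1 = 0, so n = -1.

-1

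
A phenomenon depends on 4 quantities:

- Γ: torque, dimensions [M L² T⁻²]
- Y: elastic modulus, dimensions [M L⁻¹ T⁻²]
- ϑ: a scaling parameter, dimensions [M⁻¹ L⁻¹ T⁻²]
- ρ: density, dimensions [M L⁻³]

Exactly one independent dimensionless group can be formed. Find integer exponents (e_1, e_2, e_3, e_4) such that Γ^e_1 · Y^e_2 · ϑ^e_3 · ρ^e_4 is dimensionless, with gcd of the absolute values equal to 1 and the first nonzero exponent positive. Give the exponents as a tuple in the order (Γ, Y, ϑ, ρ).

(2, -3, 1, 2)

M: e_1·(1) + e_2·(1) + e_3·(-1) + e_4·(1) = 0
L: e_1·(2) + e_2·(-1) + e_3·(-1) + e_4·(-3) = 0
T: e_1·(-2) + e_2·(-2) + e_3·(-2) + e_4·(0) = 0
Solving this homogeneous linear system for the smallest-integer solution (first nonzero entry positive) gives (2, -3, 1, 2).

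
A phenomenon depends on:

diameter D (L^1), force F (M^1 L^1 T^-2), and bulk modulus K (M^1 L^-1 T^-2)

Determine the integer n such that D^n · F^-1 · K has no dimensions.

2

Balance the L exponent: (1)·n from D, plus −(1) + (-1) = -2 from the rest, must sum to zero.
n − 2 = 0, so n = 2.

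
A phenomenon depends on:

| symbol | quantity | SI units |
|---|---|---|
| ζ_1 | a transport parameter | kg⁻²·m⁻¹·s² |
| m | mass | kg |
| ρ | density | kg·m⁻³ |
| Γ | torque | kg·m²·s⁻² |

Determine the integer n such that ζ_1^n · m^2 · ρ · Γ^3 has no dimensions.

Balance the M exponent: (-2)·n from ζ_1, plus 2·(1) + (1) + 3·(1) = 6 from the rest, must sum to zero.
-2n + 6 = 0, so n = 3.

3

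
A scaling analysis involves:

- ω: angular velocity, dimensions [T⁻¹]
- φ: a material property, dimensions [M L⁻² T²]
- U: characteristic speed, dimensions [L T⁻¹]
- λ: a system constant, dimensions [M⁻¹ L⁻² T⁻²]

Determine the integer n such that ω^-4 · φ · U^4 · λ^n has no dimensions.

Balance the M exponent: (-1)·n from λ, plus −4·(0) + (1) + 4·(0) = 1 from the rest, must sum to zero.
−n + 1 = 0, so n = 1.

1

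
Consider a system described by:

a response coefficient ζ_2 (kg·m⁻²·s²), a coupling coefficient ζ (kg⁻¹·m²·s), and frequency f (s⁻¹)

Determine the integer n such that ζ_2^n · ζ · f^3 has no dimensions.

1

Balance the M exponent: (1)·n from ζ_2, plus (-1) + 3·(0) = -1 from the rest, must sum to zero.
n − 1 = 0, so n = 1.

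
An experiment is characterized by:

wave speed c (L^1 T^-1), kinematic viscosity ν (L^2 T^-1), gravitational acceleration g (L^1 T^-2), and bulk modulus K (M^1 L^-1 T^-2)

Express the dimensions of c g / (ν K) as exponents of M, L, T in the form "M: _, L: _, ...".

Collect each base-dimension exponent across the product:
  M: (0) − (0) + (0) − (1) = -1
  L: (1) − (2) + (1) − (-1) = 1
  T: (-1) − (-1) + (-2) − (-2) = 0
So the dimensions are [M⁻¹ L].

M: -1, L: 1, T: 0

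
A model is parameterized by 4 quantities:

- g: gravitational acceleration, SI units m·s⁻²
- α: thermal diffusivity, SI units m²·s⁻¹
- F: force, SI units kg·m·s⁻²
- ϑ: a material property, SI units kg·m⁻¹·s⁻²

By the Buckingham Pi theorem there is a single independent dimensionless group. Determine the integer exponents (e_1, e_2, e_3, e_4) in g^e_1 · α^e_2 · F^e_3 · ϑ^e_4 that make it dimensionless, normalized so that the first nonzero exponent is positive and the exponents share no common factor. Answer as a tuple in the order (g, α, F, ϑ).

(2, -4, 3, -3)

M: e_1·(0) + e_2·(0) + e_3·(1) + e_4·(1) = 0
L: e_1·(1) + e_2·(2) + e_3·(1) + e_4·(-1) = 0
T: e_1·(-2) + e_2·(-1) + e_3·(-2) + e_4·(-2) = 0
Solving this homogeneous linear system for the smallest-integer solution (first nonzero entry positive) gives (2, -4, 3, -3).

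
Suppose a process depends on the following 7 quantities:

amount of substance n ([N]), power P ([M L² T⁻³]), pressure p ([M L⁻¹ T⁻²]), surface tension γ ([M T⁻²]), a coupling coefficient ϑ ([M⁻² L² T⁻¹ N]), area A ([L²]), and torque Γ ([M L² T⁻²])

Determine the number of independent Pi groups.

3

There are 7 variables and 4 base dimensions (M, L, T, N).
The dimension matrix has rank 4.
Independent dimensionless groups: 7 − 4 = 3.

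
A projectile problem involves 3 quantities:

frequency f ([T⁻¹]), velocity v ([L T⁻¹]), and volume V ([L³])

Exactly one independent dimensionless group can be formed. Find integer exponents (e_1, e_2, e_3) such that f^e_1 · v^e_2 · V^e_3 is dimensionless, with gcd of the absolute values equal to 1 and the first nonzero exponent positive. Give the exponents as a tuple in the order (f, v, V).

L: e_1·(0) + e_2·(1) + e_3·(3) = 0
T: e_1·(-1) + e_2·(-1) + e_3·(0) = 0
Solving this homogeneous linear system for the smallest-integer solution (first nonzero entry positive) gives (3, -3, 1).

(3, -3, 1)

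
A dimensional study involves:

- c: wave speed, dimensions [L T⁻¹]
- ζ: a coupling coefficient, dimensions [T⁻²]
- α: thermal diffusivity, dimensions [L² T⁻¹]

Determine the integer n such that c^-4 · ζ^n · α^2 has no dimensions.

1

Balance the T exponent: (-2)·n from ζ, plus −4·(-1) + 2·(-1) = 2 from the rest, must sum to zero.
-2n + 2 = 0, so n = 1.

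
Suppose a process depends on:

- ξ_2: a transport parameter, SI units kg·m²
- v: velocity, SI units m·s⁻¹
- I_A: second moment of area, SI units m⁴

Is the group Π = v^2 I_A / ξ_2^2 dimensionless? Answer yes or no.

no

Sum the exponent of each base dimension across the product:
  M: −2·[ξ_2]_M + 2·[v]_M + [I_A]_M = −2·(1) + 2·(0) + (0) = -2
  L: −2·[ξ_2]_L + 2·[v]_L + [I_A]_L = −2·(2) + 2·(1) + (4) = 2
  T: −2·[ξ_2]_T + 2·[v]_T + [I_A]_T = −2·(0) + 2·(-1) + (0) = -2
Net dimensions [M⁻² L² T⁻²] ≠ [1] — not dimensionless.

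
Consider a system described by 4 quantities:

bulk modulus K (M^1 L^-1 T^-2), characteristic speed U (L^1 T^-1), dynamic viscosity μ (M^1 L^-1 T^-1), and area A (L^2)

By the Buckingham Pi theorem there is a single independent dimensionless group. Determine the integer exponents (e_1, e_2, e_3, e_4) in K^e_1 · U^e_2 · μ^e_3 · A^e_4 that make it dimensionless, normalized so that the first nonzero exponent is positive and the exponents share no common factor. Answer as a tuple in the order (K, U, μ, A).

M: e_1·(1) + e_2·(0) + e_3·(1) + e_4·(0) = 0
L: e_1·(-1) + e_2·(1) + e_3·(-1) + e_4·(2) = 0
T: e_1·(-2) + e_2·(-1) + e_3·(-1) + e_4·(0) = 0
Solving this homogeneous linear system for the smallest-integer solution (first nonzero entry positive) gives (2, -2, -2, 1).

(2, -2, -2, 1)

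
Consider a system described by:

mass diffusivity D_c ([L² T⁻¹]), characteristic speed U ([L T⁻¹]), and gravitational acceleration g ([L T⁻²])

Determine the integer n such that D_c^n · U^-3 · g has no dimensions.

Balance the L exponent: (2)·n from D_c, plus −3·(1) + (1) = -2 from the rest, must sum to zero.
2n − 2 = 0, so n = 1.

1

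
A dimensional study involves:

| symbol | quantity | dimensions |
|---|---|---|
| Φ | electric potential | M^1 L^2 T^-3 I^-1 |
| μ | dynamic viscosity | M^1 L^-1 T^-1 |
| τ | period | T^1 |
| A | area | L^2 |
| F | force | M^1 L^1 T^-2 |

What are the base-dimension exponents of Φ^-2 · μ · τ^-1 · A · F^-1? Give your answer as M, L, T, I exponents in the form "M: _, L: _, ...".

M: -2, L: -4, T: 6, I: 2

Collect each base-dimension exponent across the product:
  M: −2·(1) + (1) − (0) + (0) − (1) = -2
  L: −2·(2) + (-1) − (0) + (2) − (1) = -4
  T: −2·(-3) + (-1) − (1) + (0) − (-2) = 6
  I: −2·(-1) + (0) − (0) + (0) − (0) = 2
So the dimensions are [M⁻² L⁻⁴ T⁶ I²].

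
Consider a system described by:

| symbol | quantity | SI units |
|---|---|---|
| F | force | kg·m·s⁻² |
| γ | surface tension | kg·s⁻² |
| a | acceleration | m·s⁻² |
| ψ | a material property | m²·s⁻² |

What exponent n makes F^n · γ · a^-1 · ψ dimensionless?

-1

Balance the M exponent: (1)·n from F, plus (1) − (0) + (0) = 1 from the rest, must sum to zero.
n + 1 = 0, so n = -1.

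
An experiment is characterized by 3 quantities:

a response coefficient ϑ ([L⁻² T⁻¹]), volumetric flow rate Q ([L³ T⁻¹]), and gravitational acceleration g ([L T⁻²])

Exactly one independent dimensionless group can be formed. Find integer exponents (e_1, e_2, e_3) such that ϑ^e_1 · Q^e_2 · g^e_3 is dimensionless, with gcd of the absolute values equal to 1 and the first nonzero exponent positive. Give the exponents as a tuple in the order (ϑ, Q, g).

L: e_1·(-2) + e_2·(3) + e_3·(1) = 0
T: e_1·(-1) + e_2·(-1) + e_3·(-2) = 0
Solving this homogeneous linear system for the smallest-integer solution (first nonzero entry positive) gives (1, 1, -1).

(1, 1, -1)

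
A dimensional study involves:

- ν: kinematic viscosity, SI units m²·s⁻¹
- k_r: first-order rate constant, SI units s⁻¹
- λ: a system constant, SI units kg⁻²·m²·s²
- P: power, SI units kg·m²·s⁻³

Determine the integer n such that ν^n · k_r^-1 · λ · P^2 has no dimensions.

-3

Balance the L exponent: (2)·n from ν, plus −(0) + (2) + 2·(2) = 6 from the rest, must sum to zero.
2n + 6 = 0, so n = -3.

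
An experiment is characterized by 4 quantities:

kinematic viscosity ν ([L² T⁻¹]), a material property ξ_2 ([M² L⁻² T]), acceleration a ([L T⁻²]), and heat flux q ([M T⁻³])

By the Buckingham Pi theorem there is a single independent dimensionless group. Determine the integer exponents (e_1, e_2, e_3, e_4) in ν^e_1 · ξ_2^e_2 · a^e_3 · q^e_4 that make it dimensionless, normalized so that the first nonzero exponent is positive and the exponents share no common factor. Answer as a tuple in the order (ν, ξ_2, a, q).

(1, -1, -4, 2)

M: e_1·(0) + e_2·(2) + e_3·(0) + e_4·(1) = 0
L: e_1·(2) + e_2·(-2) + e_3·(1) + e_4·(0) = 0
T: e_1·(-1) + e_2·(1) + e_3·(-2) + e_4·(-3) = 0
Solving this homogeneous linear system for the smallest-integer solution (first nonzero entry positive) gives (1, -1, -4, 2).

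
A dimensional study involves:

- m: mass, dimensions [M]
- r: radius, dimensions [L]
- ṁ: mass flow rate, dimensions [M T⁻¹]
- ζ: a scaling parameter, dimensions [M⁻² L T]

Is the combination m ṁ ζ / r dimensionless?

yes

Sum the exponent of each base dimension across the product:
  M: [m]_M − [r]_M + [ṁ]_M + [ζ]_M = (1) − (0) + (1) + (-2) = 0
  L: [m]_L − [r]_L + [ṁ]_L + [ζ]_L = (0) − (1) + (0) + (1) = 0
  T: [m]_T − [r]_T + [ṁ]_T + [ζ]_T = (0) − (0) + (-1) + (1) = 0
All base exponents vanish — dimensionless.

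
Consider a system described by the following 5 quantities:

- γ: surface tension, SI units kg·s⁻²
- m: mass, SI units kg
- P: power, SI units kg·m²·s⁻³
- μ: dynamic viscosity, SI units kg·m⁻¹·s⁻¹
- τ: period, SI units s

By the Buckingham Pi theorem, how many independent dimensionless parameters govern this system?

2

There are 5 variables and 3 base dimensions (M, L, T).
The dimension matrix has rank 3.
Independent dimensionless groups: 5 − 3 = 2.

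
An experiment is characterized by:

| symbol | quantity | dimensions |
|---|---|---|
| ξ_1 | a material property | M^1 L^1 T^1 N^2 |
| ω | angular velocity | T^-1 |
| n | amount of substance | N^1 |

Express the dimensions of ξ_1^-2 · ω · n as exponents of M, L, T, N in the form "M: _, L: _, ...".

Collect each base-dimension exponent across the product:
  M: −2·(1) + (0) + (0) = -2
  L: −2·(1) + (0) + (0) = -2
  T: −2·(1) + (-1) + (0) = -3
  N: −2·(2) + (0) + (1) = -3
So the dimensions are [M⁻² L⁻² T⁻³ N⁻³].

M: -2, L: -2, T: -3, N: -3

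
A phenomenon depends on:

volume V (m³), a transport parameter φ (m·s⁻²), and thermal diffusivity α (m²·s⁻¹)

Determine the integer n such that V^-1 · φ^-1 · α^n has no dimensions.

2

Balance the L exponent: (2)·n from α, plus −(3) − (1) = -4 from the rest, must sum to zero.
2n − 4 = 0, so n = 2.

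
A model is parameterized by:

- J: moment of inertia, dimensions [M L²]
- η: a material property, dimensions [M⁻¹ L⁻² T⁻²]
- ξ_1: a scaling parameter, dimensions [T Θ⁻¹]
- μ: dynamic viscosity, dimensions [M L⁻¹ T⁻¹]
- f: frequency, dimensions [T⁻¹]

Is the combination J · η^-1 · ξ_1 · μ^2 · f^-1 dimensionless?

no

Sum the exponent of each base dimension across the product:
  M: [J]_M − [η]_M + [ξ_1]_M + 2·[μ]_M − [f]_M = (1) − (-1) + (0) + 2·(1) − (0) = 4
  L: [J]_L − [η]_L + [ξ_1]_L + 2·[μ]_L − [f]_L = (2) − (-2) + (0) + 2·(-1) − (0) = 2
  T: [J]_T − [η]_T + [ξ_1]_T + 2·[μ]_T − [f]_T = (0) − (-2) + (1) + 2·(-1) − (-1) = 2
  Θ: [J]_Θ − [η]_Θ + [ξ_1]_Θ + 2·[μ]_Θ − [f]_Θ = (0) − (0) + (-1) + 2·(0) − (0) = -1
Net dimensions [M⁴ L² T² Θ⁻¹] ≠ [1] — not dimensionless.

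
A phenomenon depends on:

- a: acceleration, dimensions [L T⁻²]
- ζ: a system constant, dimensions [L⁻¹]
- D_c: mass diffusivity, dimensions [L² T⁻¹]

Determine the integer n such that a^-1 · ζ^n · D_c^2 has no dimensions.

Balance the L exponent: (-1)·n from ζ, plus −(1) + 2·(2) = 3 from the rest, must sum to zero.
−n + 3 = 0, so n = 3.

3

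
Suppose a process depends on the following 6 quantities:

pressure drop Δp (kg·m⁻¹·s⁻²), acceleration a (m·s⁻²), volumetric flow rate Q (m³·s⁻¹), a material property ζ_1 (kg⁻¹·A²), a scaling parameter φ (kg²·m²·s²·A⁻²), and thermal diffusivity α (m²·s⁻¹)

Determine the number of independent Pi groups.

2

There are 6 variables and 4 base dimensions (M, L, T, I).
The dimension matrix has rank 4.
Independent dimensionless groups: 6 − 4 = 2.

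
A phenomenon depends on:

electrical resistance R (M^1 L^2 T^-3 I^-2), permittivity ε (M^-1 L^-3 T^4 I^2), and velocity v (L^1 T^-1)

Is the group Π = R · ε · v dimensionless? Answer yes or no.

yes

Sum the exponent of each base dimension across the product:
  M: [R]_M + [ε]_M + [v]_M = (1) + (-1) + (0) = 0
  L: [R]_L + [ε]_L + [v]_L = (2) + (-3) + (1) = 0
  T: [R]_T + [ε]_T + [v]_T = (-3) + (4) + (-1) = 0
  I: [R]_I + [ε]_I + [v]_I = (-2) + (2) + (0) = 0
All base exponents vanish — dimensionless.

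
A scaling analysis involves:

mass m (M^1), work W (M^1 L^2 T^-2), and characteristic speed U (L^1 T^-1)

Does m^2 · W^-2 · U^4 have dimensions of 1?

yes

Sum the exponent of each base dimension across the product:
  M: 2·[m]_M − 2·[W]_M + 4·[U]_M = 2·(1) − 2·(1) + 4·(0) = 0
  L: 2·[m]_L − 2·[W]_L + 4·[U]_L = 2·(0) − 2·(2) + 4·(1) = 0
  T: 2·[m]_T − 2·[W]_T + 4·[U]_T = 2·(0) − 2·(-2) + 4·(-1) = 0
  Θ: 2·[m]_Θ − 2·[W]_Θ + 4·[U]_Θ = 2·(0) − 2·(0) + 4·(0) = 0
All base exponents vanish — dimensionless.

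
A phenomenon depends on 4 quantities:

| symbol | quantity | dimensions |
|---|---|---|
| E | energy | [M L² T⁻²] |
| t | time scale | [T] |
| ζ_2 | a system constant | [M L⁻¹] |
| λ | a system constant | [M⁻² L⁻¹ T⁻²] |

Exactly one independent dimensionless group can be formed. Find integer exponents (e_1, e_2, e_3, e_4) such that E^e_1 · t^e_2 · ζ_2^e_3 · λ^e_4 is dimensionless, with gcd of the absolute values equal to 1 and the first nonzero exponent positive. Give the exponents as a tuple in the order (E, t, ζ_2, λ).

(1, 4, 1, 1)

M: e_1·(1) + e_2·(0) + e_3·(1) + e_4·(-2) = 0
L: e_1·(2) + e_2·(0) + e_3·(-1) + e_4·(-1) = 0
T: e_1·(-2) + e_2·(1) + e_3·(0) + e_4·(-2) = 0
Solving this homogeneous linear system for the smallest-integer solution (first nonzero entry positive) gives (1, 4, 1, 1).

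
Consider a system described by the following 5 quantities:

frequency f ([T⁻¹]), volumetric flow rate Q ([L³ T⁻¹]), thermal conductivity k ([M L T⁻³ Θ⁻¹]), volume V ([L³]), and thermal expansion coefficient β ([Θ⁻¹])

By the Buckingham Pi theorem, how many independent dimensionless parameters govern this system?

There are 5 variables and 4 base dimensions (M, L, T, Θ).
The dimension matrix has rank 4.
Independent dimensionless groups: 5 − 4 = 1.

1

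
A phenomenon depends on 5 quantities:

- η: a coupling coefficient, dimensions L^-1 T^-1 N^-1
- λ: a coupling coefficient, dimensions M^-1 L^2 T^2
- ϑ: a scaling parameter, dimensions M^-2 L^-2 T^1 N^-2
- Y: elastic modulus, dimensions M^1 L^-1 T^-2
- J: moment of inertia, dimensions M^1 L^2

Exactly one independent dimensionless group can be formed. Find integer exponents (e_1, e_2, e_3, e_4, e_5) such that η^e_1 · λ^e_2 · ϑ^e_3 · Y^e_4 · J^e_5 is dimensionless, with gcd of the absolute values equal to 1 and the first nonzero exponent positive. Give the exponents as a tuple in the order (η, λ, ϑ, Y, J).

(4, -1, -2, -4, -1)

M: e_1·(0) + e_2·(-1) + e_3·(-2) + e_4·(1) + e_5·(1) = 0
L: e_1·(-1) + e_2·(2) + e_3·(-2) + e_4·(-1) + e_5·(2) = 0
T: e_1·(-1) + e_2·(2) + e_3·(1) + e_4·(-2) + e_5·(0) = 0
N: e_1·(-1) + e_2·(0) + e_3·(-2) + e_4·(0) + e_5·(0) = 0
Solving this homogeneous linear system for the smallest-integer solution (first nonzero entry positive) gives (4, -1, -2, -4, -1).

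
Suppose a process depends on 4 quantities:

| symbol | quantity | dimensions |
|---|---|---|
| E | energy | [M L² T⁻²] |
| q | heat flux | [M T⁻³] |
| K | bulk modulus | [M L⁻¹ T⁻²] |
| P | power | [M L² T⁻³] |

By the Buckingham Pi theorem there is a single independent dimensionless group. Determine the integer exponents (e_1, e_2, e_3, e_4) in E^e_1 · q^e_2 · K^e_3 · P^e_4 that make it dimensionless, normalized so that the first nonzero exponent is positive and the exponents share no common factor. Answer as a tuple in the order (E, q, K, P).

M: e_1·(1) + e_2·(1) + e_3·(1) + e_4·(1) = 0
L: e_1·(2) + e_2·(0) + e_3·(-1) + e_4·(2) = 0
T: e_1·(-2) + e_2·(-3) + e_3·(-2) + e_4·(-3) = 0
Solving this homogeneous linear system for the smallest-integer solution (first nonzero entry positive) gives (2, 3, -2, -3).

(2, 3, -2, -3)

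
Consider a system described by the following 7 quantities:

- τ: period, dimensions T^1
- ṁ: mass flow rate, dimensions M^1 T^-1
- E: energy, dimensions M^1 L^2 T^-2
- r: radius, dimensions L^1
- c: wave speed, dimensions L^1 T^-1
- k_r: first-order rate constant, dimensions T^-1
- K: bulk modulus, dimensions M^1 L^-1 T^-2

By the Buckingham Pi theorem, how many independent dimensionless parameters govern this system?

4

There are 7 variables and 3 base dimensions (M, L, T).
The dimension matrix has rank 3.
Independent dimensionless groups: 7 − 3 = 4.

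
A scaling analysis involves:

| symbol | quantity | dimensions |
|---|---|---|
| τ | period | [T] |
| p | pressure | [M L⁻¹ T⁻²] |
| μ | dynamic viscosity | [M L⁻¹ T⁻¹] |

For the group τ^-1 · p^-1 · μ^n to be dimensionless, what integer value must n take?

1

Balance the M exponent: (1)·n from μ, plus −(0) − (1) = -1 from the rest, must sum to zero.
n − 1 = 0, so n = 1.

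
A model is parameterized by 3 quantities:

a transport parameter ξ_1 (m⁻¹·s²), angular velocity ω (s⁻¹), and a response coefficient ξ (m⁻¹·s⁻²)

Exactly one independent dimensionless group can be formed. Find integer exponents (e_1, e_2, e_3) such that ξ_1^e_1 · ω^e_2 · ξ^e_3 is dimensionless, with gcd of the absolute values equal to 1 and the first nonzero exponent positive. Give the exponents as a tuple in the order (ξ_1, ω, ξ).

(1, 4, -1)

L: e_1·(-1) + e_2·(0) + e_3·(-1) = 0
T: e_1·(2) + e_2·(-1) + e_3·(-2) = 0
Solving this homogeneous linear system for the smallest-integer solution (first nonzero entry positive) gives (1, 4, -1).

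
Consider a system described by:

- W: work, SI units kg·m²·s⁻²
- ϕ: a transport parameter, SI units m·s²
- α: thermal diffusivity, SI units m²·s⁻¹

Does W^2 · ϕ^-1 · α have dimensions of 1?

no

Sum the exponent of each base dimension across the product:
  M: 2·[W]_M − [ϕ]_M + [α]_M = 2·(1) − (0) + (0) = 2
  L: 2·[W]_L − [ϕ]_L + [α]_L = 2·(2) − (1) + (2) = 5
  T: 2·[W]_T − [ϕ]_T + [α]_T = 2·(-2) − (2) + (-1) = -7
Net dimensions [M² L⁵ T⁻⁷] ≠ [1] — not dimensionless.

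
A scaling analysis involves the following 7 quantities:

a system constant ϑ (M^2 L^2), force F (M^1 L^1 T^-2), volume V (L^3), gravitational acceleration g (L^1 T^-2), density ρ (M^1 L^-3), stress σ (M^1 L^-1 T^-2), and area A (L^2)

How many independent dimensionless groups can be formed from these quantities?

There are 7 variables and 3 base dimensions (M, L, T).
The dimension matrix has rank 3.
Independent dimensionless groups: 7 − 3 = 4.

4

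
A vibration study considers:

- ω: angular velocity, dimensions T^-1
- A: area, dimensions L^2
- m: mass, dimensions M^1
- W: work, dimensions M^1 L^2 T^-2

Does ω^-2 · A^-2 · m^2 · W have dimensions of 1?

no

Sum the exponent of each base dimension across the product:
  M: −2·[ω]_M − 2·[A]_M + 2·[m]_M + [W]_M = −2·(0) − 2·(0) + 2·(1) + (1) = 3
  L: −2·[ω]_L − 2·[A]_L + 2·[m]_L + [W]_L = −2·(0) − 2·(2) + 2·(0) + (2) = -2
  T: −2·[ω]_T − 2·[A]_T + 2·[m]_T + [W]_T = −2·(-1) − 2·(0) + 2·(0) + (-2) = 0
Net dimensions [M³ L⁻²] ≠ [1] — not dimensionless.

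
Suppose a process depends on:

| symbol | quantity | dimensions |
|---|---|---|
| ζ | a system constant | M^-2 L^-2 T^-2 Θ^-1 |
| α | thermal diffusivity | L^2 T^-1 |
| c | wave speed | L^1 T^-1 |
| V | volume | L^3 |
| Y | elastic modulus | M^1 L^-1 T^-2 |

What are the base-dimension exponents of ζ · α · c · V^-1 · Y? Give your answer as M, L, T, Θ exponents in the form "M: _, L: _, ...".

M: -1, L: -3, T: -6, Θ: -1

Collect each base-dimension exponent across the product:
  M: (-2) + (0) + (0) − (0) + (1) = -1
  L: (-2) + (2) + (1) − (3) + (-1) = -3
  T: (-2) + (-1) + (-1) − (0) + (-2) = -6
  Θ: (-1) + (0) + (0) − (0) + (0) = -1
So the dimensions are [M⁻¹ L⁻³ T⁻⁶ Θ⁻¹].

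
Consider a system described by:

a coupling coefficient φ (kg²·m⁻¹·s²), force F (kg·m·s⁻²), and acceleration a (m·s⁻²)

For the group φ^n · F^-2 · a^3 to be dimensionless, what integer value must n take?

Balance the M exponent: (2)·n from φ, plus −2·(1) + 3·(0) = -2 from the rest, must sum to zero.
2n − 2 = 0, so n = 1.

1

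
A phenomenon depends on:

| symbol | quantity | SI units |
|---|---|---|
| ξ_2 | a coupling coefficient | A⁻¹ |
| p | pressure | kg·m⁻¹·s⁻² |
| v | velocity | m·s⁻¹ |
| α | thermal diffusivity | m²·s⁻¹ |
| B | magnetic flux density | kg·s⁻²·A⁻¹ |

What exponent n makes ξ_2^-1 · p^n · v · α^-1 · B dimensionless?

Balance the M exponent: (1)·n from p, plus −(0) + (0) − (0) + (1) = 1 from the rest, must sum to zero.
n + 1 = 0, so n = -1.

-1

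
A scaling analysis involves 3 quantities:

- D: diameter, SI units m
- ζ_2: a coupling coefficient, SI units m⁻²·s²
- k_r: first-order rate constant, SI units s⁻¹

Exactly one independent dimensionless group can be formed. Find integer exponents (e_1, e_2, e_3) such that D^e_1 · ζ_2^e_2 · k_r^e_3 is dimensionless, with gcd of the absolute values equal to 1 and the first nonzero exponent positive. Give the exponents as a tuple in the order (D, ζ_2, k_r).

(2, 1, 2)

L: e_1·(1) + e_2·(-2) + e_3·(0) = 0
T: e_1·(0) + e_2·(2) + e_3·(-1) = 0
Solving this homogeneous linear system for the smallest-integer solution (first nonzero entry positive) gives (2, 1, 2).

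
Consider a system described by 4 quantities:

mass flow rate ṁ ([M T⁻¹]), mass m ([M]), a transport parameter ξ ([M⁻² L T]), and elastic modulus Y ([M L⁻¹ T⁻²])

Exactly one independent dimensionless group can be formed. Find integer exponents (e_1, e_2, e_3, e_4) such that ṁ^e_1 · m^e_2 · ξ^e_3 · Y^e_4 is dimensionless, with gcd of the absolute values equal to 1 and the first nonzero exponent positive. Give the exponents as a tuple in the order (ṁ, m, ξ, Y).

M: e_1·(1) + e_2·(1) + e_3·(-2) + e_4·(1) = 0
L: e_1·(0) + e_2·(0) + e_3·(1) + e_4·(-1) = 0
T: e_1·(-1) + e_2·(0) + e_3·(1) + e_4·(-2) = 0
Solving this homogeneous linear system for the smallest-integer solution (first nonzero entry positive) gives (1, -2, -1, -1).

(1, -2, -1, -1)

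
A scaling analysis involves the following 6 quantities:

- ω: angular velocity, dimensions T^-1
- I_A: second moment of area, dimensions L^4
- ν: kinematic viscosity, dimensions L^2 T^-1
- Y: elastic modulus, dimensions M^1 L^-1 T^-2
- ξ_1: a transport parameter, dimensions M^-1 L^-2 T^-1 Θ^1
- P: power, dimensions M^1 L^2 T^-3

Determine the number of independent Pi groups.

There are 6 variables and 4 base dimensions (M, L, T, Θ).
The dimension matrix has rank 4.
Independent dimensionless groups: 6 − 4 = 2.

2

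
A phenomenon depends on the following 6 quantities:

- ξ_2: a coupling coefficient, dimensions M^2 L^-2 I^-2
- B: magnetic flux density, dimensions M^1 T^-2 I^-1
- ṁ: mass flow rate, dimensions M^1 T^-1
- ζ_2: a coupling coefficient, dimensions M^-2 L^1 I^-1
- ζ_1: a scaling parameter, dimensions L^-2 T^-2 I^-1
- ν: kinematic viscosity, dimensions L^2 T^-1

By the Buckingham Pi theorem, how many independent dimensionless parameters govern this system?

There are 6 variables and 4 base dimensions (M, L, T, I).
The dimension matrix has rank 4.
Independent dimensionless groups: 6 − 4 = 2.

2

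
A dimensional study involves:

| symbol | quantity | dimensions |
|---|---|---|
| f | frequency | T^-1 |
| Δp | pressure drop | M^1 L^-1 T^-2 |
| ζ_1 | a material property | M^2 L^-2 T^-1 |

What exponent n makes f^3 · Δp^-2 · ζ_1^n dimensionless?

Balance the M exponent: (2)·n from ζ_1, plus 3·(0) − 2·(1) = -2 from the rest, must sum to zero.
2n − 2 = 0, so n = 1.

1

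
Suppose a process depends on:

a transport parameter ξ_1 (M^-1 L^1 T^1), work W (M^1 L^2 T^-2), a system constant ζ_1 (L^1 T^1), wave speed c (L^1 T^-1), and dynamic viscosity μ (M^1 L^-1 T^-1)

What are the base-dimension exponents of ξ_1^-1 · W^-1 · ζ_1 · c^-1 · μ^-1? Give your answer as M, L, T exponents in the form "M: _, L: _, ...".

Collect each base-dimension exponent across the product:
  M: −(-1) − (1) + (0) − (0) − (1) = -1
  L: −(1) − (2) + (1) − (1) − (-1) = -2
  T: −(1) − (-2) + (1) − (-1) − (-1) = 4
So the dimensions are [M⁻¹ L⁻² T⁴].

M: -1, L: -2, T: 4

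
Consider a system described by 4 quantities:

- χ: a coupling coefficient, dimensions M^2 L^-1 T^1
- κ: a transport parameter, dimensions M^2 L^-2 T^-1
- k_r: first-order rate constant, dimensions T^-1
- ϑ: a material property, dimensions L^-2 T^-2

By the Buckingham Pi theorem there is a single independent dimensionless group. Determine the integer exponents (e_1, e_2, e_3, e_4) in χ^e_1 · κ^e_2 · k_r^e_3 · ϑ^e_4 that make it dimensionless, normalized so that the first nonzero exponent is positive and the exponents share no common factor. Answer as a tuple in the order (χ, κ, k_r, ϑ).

M: e_1·(2) + e_2·(2) + e_3·(0) + e_4·(0) = 0
L: e_1·(-1) + e_2·(-2) + e_3·(0) + e_4·(-2) = 0
T: e_1·(1) + e_2·(-1) + e_3·(-1) + e_4·(-2) = 0
Solving this homogeneous linear system for the smallest-integer solution (first nonzero entry positive) gives (2, -2, 2, 1).

(2, -2, 2, 1)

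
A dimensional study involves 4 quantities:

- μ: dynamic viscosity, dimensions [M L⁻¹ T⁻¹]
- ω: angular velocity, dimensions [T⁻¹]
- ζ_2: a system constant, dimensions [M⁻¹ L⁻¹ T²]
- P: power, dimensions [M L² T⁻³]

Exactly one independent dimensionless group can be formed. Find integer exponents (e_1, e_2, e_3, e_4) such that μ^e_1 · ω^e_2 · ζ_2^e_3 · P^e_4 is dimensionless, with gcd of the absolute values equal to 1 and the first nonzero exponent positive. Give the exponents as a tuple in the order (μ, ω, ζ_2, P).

M: e_1·(1) + e_2·(0) + e_3·(-1) + e_4·(1) = 0
L: e_1·(-1) + e_2·(0) + e_3·(-1) + e_4·(2) = 0
T: e_1·(-1) + e_2·(-1) + e_3·(2) + e_4·(-3) = 0
Solving this homogeneous linear system for the smallest-integer solution (first nonzero entry positive) gives (1, -1, 3, 2).

(1, -1, 3, 2)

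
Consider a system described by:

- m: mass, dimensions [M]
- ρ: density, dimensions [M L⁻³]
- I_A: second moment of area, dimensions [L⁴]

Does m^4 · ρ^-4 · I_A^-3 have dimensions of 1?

Sum the exponent of each base dimension across the product:
  M: 4·[m]_M − 4·[ρ]_M − 3·[I_A]_M = 4·(1) − 4·(1) − 3·(0) = 0
  L: 4·[m]_L − 4·[ρ]_L − 3·[I_A]_L = 4·(0) − 4·(-3) − 3·(4) = 0
  T: 4·[m]_T − 4·[ρ]_T − 3·[I_A]_T = 4·(0) − 4·(0) − 3·(0) = 0
All base exponents vanish — dimensionless.

yes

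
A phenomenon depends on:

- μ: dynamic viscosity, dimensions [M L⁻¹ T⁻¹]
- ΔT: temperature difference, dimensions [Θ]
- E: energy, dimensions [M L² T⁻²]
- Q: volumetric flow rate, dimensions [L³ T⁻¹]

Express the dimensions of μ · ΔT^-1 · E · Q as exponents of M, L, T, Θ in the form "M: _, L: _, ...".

M: 2, L: 4, T: -4, Θ: -1

Collect each base-dimension exponent across the product:
  M: (1) − (0) + (1) + (0) = 2
  L: (-1) − (0) + (2) + (3) = 4
  T: (-1) − (0) + (-2) + (-1) = -4
  Θ: (0) − (1) + (0) + (0) = -1
So the dimensions are [M² L⁴ T⁻⁴ Θ⁻¹].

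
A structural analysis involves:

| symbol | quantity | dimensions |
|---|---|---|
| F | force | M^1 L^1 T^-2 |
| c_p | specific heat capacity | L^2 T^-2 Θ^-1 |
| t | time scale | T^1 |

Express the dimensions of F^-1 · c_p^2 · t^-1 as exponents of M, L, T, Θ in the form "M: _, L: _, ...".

M: -1, L: 3, T: -3, Θ: -2

Collect each base-dimension exponent across the product:
  M: −(1) + 2·(0) − (0) = -1
  L: −(1) + 2·(2) − (0) = 3
  T: −(-2) + 2·(-2) − (1) = -3
  Θ: −(0) + 2·(-1) − (0) = -2
So the dimensions are [M⁻¹ L³ T⁻³ Θ⁻²].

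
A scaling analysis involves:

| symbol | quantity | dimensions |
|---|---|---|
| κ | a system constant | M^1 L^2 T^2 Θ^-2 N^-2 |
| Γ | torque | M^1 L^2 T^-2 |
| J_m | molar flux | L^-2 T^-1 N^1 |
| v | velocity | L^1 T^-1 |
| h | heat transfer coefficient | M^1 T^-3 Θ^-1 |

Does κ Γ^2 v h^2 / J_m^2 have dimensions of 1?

Sum the exponent of each base dimension across the product:
  M: [κ]_M + 2·[Γ]_M − 2·[J_m]_M + [v]_M + 2·[h]_M = (1) + 2·(1) − 2·(0) + (0) + 2·(1) = 5
  L: [κ]_L + 2·[Γ]_L − 2·[J_m]_L + [v]_L + 2·[h]_L = (2) + 2·(2) − 2·(-2) + (1) + 2·(0) = 11
  T: [κ]_T + 2·[Γ]_T − 2·[J_m]_T + [v]_T + 2·[h]_T = (2) + 2·(-2) − 2·(-1) + (-1) + 2·(-3) = -7
  Θ: [κ]_Θ + 2·[Γ]_Θ − 2·[J_m]_Θ + [v]_Θ + 2·[h]_Θ = (-2) + 2·(0) − 2·(0) + (0) + 2·(-1) = -4
  N: [κ]_N + 2·[Γ]_N − 2·[J_m]_N + [v]_N + 2·[h]_N = (-2) + 2·(0) − 2·(1) + (0) + 2·(0) = -4
Net dimensions [M⁵ L¹¹ T⁻⁷ Θ⁻⁴ N⁻⁴] ≠ [1] — not dimensionless.

no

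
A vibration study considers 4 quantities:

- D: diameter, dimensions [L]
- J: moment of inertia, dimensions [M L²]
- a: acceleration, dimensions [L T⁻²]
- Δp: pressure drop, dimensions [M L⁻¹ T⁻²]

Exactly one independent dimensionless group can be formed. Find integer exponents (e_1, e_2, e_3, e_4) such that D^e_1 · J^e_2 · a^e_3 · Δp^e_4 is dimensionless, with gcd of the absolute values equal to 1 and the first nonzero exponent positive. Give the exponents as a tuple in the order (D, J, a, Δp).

M: e_1·(0) + e_2·(1) + e_3·(0) + e_4·(1) = 0
L: e_1·(1) + e_2·(2) + e_3·(1) + e_4·(-1) = 0
T: e_1·(0) + e_2·(0) + e_3·(-2) + e_4·(-2) = 0
Solving this homogeneous linear system for the smallest-integer solution (first nonzero entry positive) gives (4, -1, -1, 1).

(4, -1, -1, 1)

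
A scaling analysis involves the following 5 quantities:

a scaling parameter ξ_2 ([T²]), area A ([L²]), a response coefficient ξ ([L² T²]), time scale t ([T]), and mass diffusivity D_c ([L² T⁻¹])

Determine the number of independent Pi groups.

There are 5 variables and 2 base dimensions (L, T).
The dimension matrix has rank 2.
Independent dimensionless groups: 5 − 2 = 3.

3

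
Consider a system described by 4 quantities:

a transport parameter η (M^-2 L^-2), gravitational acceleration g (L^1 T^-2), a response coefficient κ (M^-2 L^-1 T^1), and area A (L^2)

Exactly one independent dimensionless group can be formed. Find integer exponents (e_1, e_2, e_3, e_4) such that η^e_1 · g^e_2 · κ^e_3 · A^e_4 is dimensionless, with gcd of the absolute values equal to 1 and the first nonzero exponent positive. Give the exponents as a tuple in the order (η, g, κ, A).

M: e_1·(-2) + e_2·(0) + e_3·(-2) + e_4·(0) = 0
L: e_1·(-2) + e_2·(1) + e_3·(-1) + e_4·(2) = 0
T: e_1·(0) + e_2·(-2) + e_3·(1) + e_4·(0) = 0
Solving this homogeneous linear system for the smallest-integer solution (first nonzero entry positive) gives (4, -2, -4, 3).

(4, -2, -4, 3)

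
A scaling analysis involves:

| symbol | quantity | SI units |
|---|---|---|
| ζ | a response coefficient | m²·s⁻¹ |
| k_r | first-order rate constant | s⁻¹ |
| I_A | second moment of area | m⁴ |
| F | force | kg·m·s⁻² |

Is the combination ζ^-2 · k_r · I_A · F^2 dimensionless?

Sum the exponent of each base dimension across the product:
  M: −2·[ζ]_M + [k_r]_M + [I_A]_M + 2·[F]_M = −2·(0) + (0) + (0) + 2·(1) = 2
  L: −2·[ζ]_L + [k_r]_L + [I_A]_L + 2·[F]_L = −2·(2) + (0) + (4) + 2·(1) = 2
  T: −2·[ζ]_T + [k_r]_T + [I_A]_T + 2·[F]_T = −2·(-1) + (-1) + (0) + 2·(-2) = -3
Net dimensions [M² L² T⁻³] ≠ [1] — not dimensionless.

no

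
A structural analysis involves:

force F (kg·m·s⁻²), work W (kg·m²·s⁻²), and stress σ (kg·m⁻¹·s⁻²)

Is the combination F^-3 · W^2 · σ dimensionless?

yes

Sum the exponent of each base dimension across the product:
  M: −3·[F]_M + 2·[W]_M + [σ]_M = −3·(1) + 2·(1) + (1) = 0
  L: −3·[F]_L + 2·[W]_L + [σ]_L = −3·(1) + 2·(2) + (-1) = 0
  T: −3·[F]_T + 2·[W]_T + [σ]_T = −3·(-2) + 2·(-2) + (-2) = 0
All base exponents vanish — dimensionless.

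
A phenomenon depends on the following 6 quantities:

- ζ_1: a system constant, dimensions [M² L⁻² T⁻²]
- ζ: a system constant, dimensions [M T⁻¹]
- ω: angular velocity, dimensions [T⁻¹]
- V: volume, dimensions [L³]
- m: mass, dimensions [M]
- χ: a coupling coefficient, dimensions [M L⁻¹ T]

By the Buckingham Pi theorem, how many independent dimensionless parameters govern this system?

There are 6 variables and 3 base dimensions (M, L, T).
The dimension matrix has rank 3.
Independent dimensionless groups: 6 − 3 = 3.

3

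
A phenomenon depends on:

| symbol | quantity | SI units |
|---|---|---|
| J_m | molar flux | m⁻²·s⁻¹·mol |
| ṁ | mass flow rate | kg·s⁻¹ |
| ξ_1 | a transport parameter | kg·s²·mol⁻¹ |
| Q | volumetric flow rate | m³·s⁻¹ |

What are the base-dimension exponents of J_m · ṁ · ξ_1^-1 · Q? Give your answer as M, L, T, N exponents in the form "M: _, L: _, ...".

M: 0, L: 1, T: -5, N: 2

Collect each base-dimension exponent across the product:
  M: (0) + (1) − (1) + (0) = 0
  L: (-2) + (0) − (0) + (3) = 1
  T: (-1) + (-1) − (2) + (-1) = -5
  N: (1) + (0) − (-1) + (0) = 2
So the dimensions are [L T⁻⁵ N²].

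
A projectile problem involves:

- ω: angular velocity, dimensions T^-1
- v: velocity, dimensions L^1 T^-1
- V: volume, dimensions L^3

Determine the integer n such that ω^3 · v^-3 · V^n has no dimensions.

Balance the L exponent: (3)·n from V, plus 3·(0) − 3·(1) = -3 from the rest, must sum to zero.
3n − 3 = 0, so n = 1.

1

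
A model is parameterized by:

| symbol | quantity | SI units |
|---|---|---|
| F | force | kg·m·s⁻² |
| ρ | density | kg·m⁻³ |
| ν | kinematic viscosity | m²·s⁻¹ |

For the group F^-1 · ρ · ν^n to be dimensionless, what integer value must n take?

2

Balance the L exponent: (2)·n from ν, plus −(1) + (-3) = -4 from the rest, must sum to zero.
2n − 4 = 0, so n = 2.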